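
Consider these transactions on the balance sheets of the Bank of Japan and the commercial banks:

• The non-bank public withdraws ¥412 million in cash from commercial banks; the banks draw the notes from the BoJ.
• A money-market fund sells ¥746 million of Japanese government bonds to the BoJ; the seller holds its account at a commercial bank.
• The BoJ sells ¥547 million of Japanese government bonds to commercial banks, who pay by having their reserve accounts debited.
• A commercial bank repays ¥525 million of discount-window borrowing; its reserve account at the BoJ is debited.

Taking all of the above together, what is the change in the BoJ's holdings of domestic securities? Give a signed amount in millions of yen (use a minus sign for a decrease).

+¥199 million

Currency withdrawal ¥412 million: the BoJ's securities portfolio is untouched → 0.
Asset purchase (from non-banks) ¥746 million: securities added to the BoJ's portfolio → +¥746M.
OMO sale (to banks) ¥547 million: securities removed from the BoJ's portfolio → −¥547M.
Discount-window repayment ¥525 million: the BoJ's securities portfolio is untouched → 0.
Net: 0 + 746 − 547 + 0 = +¥199 million.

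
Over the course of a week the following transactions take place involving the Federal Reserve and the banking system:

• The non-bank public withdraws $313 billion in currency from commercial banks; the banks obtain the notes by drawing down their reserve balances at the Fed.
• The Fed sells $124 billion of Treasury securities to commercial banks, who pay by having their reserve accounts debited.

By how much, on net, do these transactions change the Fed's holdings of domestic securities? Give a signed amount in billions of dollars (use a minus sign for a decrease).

Fed balance sheet:
  Assets:      Securities −$124B
  Liabilities: Bank reserves −$437B, Currency in circulation +$313B
So the change in the Fed's holdings of domestic securities is -$124 billion.

-$124 billion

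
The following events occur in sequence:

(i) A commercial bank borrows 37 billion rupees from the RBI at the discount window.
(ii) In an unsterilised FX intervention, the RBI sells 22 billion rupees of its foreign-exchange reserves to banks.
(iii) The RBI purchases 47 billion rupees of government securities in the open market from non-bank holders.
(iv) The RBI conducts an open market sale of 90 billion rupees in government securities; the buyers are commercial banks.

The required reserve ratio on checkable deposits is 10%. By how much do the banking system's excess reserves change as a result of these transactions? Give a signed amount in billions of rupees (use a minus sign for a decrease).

Discount-window loan 37 billion rupees: reserves +37B, deposits 0.
FX sale 22 billion rupees: reserves −22B, deposits 0.
Asset purchase (from non-banks) 47 billion rupees: reserves +47B, deposits +47B.
OMO sale (to banks) 90 billion rupees: reserves −90B, deposits 0.
Totals: Δreserves = −28B, Δdeposits = +47B.
Δrequired reserves = 10% × +47B = +4.7B.
Δexcess reserves = Δreserves − Δrequired = −28B − (+4.7B) = -32.7 billion.

-32.7 billion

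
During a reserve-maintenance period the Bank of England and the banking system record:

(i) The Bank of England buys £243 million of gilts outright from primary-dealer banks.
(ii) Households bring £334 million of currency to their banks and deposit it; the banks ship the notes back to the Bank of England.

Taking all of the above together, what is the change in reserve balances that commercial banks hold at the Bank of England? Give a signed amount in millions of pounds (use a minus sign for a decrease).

OMO purchase (from banks) £243 million: the Bank of England pays by crediting reserve accounts → +£243M.
Currency deposit £334 million: returned notes are swapped for reserve credit → +£334M.
Net: 243 + 334 = +£577 million.

+£577 million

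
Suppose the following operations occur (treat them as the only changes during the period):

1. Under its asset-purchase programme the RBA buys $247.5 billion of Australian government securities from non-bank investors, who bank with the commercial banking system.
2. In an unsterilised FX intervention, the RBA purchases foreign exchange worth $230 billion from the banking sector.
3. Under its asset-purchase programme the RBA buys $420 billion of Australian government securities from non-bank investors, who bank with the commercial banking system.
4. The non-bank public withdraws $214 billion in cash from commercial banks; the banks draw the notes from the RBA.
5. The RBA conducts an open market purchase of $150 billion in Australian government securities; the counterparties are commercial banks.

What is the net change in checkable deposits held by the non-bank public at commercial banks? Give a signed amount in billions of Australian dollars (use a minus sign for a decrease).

+$453.5 billion

RBA balance sheet:
  Assets:      Securities +$817.5B, Foreign assets +$230B
  Liabilities: Bank reserves +$833.5B, Currency in circulation +$214B
Commercial banking system:
  Assets:      Reserves at CB +$833.5B, Securities −$150B, Foreign assets −$230B
  Liabilities: Checkable deposits +$453.5B
So the change in checkable deposits held by the non-bank public at commercial banks is +$453.5 billion.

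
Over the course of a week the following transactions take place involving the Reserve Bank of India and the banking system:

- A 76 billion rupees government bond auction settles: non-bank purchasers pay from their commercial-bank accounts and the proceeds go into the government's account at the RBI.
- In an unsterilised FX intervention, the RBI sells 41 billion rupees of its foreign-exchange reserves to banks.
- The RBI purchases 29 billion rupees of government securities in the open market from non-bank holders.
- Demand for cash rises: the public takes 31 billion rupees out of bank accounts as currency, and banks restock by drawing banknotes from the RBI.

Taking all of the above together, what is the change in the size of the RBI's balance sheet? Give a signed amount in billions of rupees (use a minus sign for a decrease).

Government account inflow 76 billion rupees: only the composition of liabilities changes → 0.
FX sale 41 billion rupees: an RBI asset is shed → −41B.
Asset purchase (from non-banks) 29 billion rupees: an RBI asset is acquired → +29B.
Currency withdrawal 31 billion rupees: only the composition of liabilities changes → 0.
Net: 0 − 41 + 29 + 0 = -12 billion.

-12 billion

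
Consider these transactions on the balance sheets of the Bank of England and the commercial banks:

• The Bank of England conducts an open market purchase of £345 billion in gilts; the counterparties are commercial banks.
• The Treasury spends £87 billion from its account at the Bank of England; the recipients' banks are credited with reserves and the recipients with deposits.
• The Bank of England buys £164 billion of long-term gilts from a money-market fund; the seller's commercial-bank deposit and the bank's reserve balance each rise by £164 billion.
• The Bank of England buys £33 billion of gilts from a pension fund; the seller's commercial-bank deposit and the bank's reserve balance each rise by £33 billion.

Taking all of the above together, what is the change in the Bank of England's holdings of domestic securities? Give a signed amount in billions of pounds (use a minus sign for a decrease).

+£542 billion

OMO purchase (from banks) £345 billion: securities added to the Bank of England's portfolio → +£345B.
Government spending £87 billion: the Bank of England's securities portfolio is untouched → 0.
Asset purchase (from non-banks) £164 billion: securities added to the Bank of England's portfolio → +£164B.
Asset purchase (from non-banks) £33 billion: securities added to the Bank of England's portfolio → +£33B.
Net: 345 + 0 + 164 + 33 = +£542 billion.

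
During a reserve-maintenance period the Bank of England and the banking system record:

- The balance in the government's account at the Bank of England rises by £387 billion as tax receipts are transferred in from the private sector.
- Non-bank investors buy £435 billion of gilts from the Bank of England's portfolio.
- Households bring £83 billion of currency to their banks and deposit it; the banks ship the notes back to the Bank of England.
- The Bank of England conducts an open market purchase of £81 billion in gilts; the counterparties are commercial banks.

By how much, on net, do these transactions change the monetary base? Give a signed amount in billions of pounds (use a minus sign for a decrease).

-£741 billion

Government account inflow £387 billion: reserves shift to a non-base liability → −£387B.
Asset sale (to non-banks) £435 billion: Bank of England balance sheet contracts → −£435B.
Currency deposit £83 billion: just a shift between currency and reserves — both are base money → 0.
OMO purchase (from banks) £81 billion: Bank of England balance sheet expands → +£81B.
Net: −387 − 435 + 0 + 81 = -£741 billion.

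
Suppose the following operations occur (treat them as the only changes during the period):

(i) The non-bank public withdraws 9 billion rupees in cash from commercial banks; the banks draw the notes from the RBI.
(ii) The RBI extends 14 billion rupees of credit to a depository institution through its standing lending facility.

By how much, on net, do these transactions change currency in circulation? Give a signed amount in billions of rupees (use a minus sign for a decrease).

+9 billion

Currency withdrawal 9 billion rupees: notes leave the central bank → +9B.
Discount-window loan 14 billion rupees: no currency enters or leaves circulation → 0.
Net: 9 + 0 = +9 billion.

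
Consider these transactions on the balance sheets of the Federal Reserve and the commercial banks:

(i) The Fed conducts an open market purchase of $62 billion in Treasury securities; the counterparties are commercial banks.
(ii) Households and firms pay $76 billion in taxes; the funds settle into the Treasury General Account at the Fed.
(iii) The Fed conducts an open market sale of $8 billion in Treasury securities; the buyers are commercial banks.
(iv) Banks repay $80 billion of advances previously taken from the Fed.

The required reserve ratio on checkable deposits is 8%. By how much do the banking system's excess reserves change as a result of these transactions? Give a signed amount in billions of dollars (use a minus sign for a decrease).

-$95.92 billion

OMO purchase (from banks) $62 billion: reserves +$62B, deposits 0.
Government account inflow $76 billion: reserves −$76B, deposits −$76B.
OMO sale (to banks) $8 billion: reserves −$8B, deposits 0.
Discount-window repayment $80 billion: reserves −$80B, deposits 0.
Totals: Δreserves = −$102B, Δdeposits = −$76B.
Δrequired reserves = 8% × −$76B = −$6.08B.
Δexcess reserves = Δreserves − Δrequired = −$102B − (−$6.08B) = -$95.92 billion.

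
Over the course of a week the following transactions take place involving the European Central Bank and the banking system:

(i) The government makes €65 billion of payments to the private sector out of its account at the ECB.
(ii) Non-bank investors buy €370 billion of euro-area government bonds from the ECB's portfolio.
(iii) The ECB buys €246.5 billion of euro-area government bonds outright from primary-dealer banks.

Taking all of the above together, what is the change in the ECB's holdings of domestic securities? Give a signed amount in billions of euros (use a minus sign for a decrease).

ECB balance sheet:
  Assets:      Securities −€123.5B
  Liabilities: Bank reserves −€58.5B, Government deposits −€65B
Commercial banking system:
  Assets:      Reserves at CB −€58.5B, Securities −€246.5B
  Liabilities: Checkable deposits −€305B
So the change in the ECB's holdings of domestic securities is -€123.5 billion.

-€123.5 billion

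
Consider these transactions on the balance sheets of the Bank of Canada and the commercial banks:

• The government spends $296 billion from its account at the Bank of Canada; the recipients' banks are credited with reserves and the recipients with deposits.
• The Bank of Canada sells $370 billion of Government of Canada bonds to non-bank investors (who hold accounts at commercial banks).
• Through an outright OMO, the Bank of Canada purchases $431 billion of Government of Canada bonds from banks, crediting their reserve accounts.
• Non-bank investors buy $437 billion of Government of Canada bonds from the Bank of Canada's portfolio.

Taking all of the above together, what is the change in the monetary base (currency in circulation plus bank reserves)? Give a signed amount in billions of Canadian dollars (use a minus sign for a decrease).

-$80 billion

Bank of Canada balance sheet:
  Assets:      Securities −$376B
  Liabilities: Bank reserves −$80B, Government deposits −$296B
Commercial banking system:
  Assets:      Reserves at CB −$80B, Securities −$431B
  Liabilities: Checkable deposits −$511B
Monetary base = currency + reserves: 0 + (−$80B) = -$80 billion.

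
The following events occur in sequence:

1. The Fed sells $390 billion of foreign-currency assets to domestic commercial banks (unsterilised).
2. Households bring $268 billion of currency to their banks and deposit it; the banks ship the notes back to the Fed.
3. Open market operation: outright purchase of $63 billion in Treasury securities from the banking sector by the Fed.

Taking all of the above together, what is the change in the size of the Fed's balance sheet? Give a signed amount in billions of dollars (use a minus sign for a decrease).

-$327 billion

FX sale $390 billion: a Fed asset is shed → −$390B.
Currency deposit $268 billion: only the composition of liabilities changes → 0.
OMO purchase (from banks) $63 billion: a Fed asset is acquired → +$63B.
Net: −390 + 0 + 63 = -$327 billion.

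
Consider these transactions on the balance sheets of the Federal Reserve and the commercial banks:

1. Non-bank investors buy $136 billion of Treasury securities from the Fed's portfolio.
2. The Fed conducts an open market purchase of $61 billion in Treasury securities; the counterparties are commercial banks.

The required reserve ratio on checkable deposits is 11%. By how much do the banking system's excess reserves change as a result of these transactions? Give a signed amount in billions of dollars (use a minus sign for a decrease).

-$60.04 billion

Asset sale (to non-banks) $136 billion: reserves −$136B, deposits −$136B.
OMO purchase (from banks) $61 billion: reserves +$61B, deposits 0.
Totals: Δreserves = −$75B, Δdeposits = −$136B.
Δrequired reserves = 11% × −$136B = −$14.96B.
Δexcess reserves = Δreserves − Δrequired = −$75B − (−$14.96B) = -$60.04 billion.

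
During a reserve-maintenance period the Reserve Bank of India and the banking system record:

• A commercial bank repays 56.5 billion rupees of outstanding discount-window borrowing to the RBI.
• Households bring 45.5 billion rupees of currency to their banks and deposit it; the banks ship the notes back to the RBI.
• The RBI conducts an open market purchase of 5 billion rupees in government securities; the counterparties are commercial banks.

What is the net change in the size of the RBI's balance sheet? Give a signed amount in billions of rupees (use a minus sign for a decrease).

-51.5 billion

Discount-window repayment 56.5 billion rupees: an RBI asset is shed → −56.5B.
Currency deposit 45.5 billion rupees: only the composition of liabilities changes → 0.
OMO purchase (from banks) 5 billion rupees: an RBI asset is acquired → +5B.
Net: −56.5 + 0 + 5 = -51.5 billion.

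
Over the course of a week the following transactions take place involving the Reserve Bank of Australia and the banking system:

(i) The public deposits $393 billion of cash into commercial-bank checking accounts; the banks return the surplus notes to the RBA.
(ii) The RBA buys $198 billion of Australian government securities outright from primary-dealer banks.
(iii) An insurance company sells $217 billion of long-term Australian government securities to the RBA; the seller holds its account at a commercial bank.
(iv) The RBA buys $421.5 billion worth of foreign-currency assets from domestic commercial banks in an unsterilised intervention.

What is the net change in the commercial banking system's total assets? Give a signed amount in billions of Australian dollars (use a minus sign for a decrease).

Currency deposit $393 billion: bank balance sheets expand → +$393B.
OMO purchase (from banks) $198 billion: just an asset swap on bank balance sheets → 0.
Asset purchase (from non-banks) $217 billion: bank balance sheets expand → +$217B.
FX purchase $421.5 billion: just an asset swap on bank balance sheets → 0.
Net: 393 + 0 + 217 + 0 = +$610 billion.

+$610 billion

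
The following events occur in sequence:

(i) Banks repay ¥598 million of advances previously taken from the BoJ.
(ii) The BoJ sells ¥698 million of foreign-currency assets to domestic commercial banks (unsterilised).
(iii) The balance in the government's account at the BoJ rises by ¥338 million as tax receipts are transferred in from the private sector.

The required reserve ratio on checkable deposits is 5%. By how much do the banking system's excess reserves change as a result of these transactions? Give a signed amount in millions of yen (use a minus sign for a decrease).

Discount-window repayment ¥598 million: reserves −¥598M, deposits 0.
FX sale ¥698 million: reserves −¥698M, deposits 0.
Government account inflow ¥338 million: reserves −¥338M, deposits −¥338M.
Totals: Δreserves = −¥1634M, Δdeposits = −¥338M.
Δrequired reserves = 5% × −¥338M = −¥16.9M.
Δexcess reserves = Δreserves − Δrequired = −¥1634M − (−¥16.9M) = -¥1617.1 million.

-¥1617.1 million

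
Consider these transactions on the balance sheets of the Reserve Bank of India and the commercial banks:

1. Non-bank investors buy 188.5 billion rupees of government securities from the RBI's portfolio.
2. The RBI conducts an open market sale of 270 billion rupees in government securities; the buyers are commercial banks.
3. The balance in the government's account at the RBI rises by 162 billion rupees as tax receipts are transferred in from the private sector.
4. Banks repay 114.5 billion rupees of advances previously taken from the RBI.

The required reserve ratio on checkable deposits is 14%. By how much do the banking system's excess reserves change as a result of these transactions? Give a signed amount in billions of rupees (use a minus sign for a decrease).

-685.93 billion

Asset sale (to non-banks) 188.5 billion rupees: reserves −188.5B, deposits −188.5B.
OMO sale (to banks) 270 billion rupees: reserves −270B, deposits 0.
Government account inflow 162 billion rupees: reserves −162B, deposits −162B.
Discount-window repayment 114.5 billion rupees: reserves −114.5B, deposits 0.
Totals: Δreserves = −735B, Δdeposits = −350.5B.
Δrequired reserves = 14% × −350.5B = −49.07B.
Δexcess reserves = Δreserves − Δrequired = −735B − (−49.07B) = -685.93 billion.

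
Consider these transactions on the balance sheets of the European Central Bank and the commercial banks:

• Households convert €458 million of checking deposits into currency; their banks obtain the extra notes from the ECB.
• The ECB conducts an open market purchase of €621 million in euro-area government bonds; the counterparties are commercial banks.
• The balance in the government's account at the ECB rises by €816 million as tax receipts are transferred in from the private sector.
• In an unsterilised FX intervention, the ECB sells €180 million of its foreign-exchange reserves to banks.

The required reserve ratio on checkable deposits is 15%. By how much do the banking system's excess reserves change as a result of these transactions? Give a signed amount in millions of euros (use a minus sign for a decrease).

-€641.9 million

Currency withdrawal €458 million: reserves −€458M, deposits −€458M.
OMO purchase (from banks) €621 million: reserves +€621M, deposits 0.
Government account inflow €816 million: reserves −€816M, deposits −€816M.
FX sale €180 million: reserves −€180M, deposits 0.
Totals: Δreserves = −€833M, Δdeposits = −€1274M.
Δrequired reserves = 15% × −€1274M = −€191.1M.
Δexcess reserves = Δreserves − Δrequired = −€833M − (−€191.1M) = -€641.9 million.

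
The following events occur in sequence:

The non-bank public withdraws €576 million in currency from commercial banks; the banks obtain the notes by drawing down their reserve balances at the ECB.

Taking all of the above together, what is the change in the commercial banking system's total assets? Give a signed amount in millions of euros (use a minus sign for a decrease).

-€576 million

Currency withdrawal €576 million: bank balance sheets shrink → −€576M.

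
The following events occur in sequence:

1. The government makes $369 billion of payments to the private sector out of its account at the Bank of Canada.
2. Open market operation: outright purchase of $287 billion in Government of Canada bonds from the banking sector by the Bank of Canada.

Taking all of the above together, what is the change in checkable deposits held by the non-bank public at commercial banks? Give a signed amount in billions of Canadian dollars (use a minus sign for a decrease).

+$369 billion

Bank of Canada balance sheet:
  Assets:      Securities +$287B
  Liabilities: Bank reserves +$656B, Government deposits −$369B
Commercial banking system:
  Assets:      Reserves at CB +$656B, Securities −$287B
  Liabilities: Checkable deposits +$369B
So the change in checkable deposits held by the non-bank public at commercial banks is +$369 billion.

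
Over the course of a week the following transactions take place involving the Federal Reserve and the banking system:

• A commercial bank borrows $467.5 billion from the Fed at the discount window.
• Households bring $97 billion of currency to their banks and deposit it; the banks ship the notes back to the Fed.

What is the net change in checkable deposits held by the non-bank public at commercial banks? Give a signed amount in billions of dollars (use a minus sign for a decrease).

+$97 billion

Discount-window loan $467.5 billion: the counterparty is a bank, so public deposits are unchanged → 0.
Currency deposit $97 billion: non-bank counterparties' bank balances rise → +$97B.
Net: 0 + 97 = +$97 billion.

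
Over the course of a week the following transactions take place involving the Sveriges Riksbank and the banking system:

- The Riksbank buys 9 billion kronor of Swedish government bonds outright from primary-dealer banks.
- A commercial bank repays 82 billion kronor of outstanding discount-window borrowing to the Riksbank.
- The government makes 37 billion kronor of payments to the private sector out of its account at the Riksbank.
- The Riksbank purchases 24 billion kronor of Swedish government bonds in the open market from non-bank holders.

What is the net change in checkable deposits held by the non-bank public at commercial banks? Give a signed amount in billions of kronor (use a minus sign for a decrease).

+61 billion

OMO purchase (from banks) 9 billion kronor: the counterparty is a bank, so public deposits are unchanged → 0.
Discount-window repayment 82 billion kronor: the counterparty is a bank, so public deposits are unchanged → 0.
Government spending 37 billion kronor: non-bank counterparties' bank balances rise → +37B.
Asset purchase (from non-banks) 24 billion kronor: non-bank counterparties' bank balances rise → +24B.
Net: 0 + 0 + 37 + 24 = +61 billion.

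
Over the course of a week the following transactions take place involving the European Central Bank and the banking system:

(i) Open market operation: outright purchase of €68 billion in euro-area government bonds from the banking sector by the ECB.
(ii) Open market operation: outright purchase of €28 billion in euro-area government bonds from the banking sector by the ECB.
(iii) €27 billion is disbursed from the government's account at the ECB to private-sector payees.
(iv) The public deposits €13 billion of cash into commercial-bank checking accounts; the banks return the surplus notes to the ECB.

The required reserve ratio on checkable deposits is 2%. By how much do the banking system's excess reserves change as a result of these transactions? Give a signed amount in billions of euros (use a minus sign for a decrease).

OMO purchase (from banks) €68 billion: reserves +€68B, deposits 0.
OMO purchase (from banks) €28 billion: reserves +€28B, deposits 0.
Government spending €27 billion: reserves +€27B, deposits +€27B.
Currency deposit €13 billion: reserves +€13B, deposits +€13B.
Totals: Δreserves = +€136B, Δdeposits = +€40B.
Δrequired reserves = 2% × +€40B = +€0.8B.
Δexcess reserves = Δreserves − Δrequired = +€136B − (+€0.8B) = +€135.2 billion.

+€135.2 billion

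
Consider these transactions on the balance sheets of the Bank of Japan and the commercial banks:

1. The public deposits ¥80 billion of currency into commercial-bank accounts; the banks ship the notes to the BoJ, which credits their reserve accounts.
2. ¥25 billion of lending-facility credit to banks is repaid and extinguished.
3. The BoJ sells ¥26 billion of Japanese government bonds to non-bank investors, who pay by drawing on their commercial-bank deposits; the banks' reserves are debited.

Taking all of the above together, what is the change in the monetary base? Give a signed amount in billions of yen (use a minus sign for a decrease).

BoJ balance sheet:
  Assets:      Securities −¥26B, Loans to banks −¥25B
  Liabilities: Bank reserves +¥29B, Currency in circulation −¥80B
Commercial banking system:
  Assets:      Reserves at CB +¥29B
  Liabilities: Checkable deposits +¥54B, Borrowings from CB −¥25B
Monetary base = currency + reserves: −¥80B + (+¥29B) = -¥51 billion.

-¥51 billion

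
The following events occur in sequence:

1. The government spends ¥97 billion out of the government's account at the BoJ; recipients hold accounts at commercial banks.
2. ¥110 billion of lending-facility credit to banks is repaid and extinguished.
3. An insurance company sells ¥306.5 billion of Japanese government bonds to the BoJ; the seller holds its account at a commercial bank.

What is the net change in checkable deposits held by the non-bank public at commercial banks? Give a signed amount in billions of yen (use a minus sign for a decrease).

+¥403.5 billion

Government spending ¥97 billion: non-bank counterparties' bank balances rise → +¥97B.
Discount-window repayment ¥110 billion: the counterparty is a bank, so public deposits are unchanged → 0.
Asset purchase (from non-banks) ¥306.5 billion: non-bank counterparties' bank balances rise → +¥306.5B.
Net: 97 + 0 + 306.5 = +¥403.5 billion.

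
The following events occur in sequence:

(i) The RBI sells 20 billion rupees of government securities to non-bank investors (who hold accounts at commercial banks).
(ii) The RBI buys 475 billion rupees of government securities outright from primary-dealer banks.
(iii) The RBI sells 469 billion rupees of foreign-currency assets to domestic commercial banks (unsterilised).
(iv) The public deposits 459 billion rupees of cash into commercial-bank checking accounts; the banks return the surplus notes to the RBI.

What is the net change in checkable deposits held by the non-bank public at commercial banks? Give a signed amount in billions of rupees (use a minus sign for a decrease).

Asset sale (to non-banks) 20 billion rupees: non-bank counterparties' bank balances fall → −20B.
OMO purchase (from banks) 475 billion rupees: the counterparty is a bank, so public deposits are unchanged → 0.
FX sale 469 billion rupees: the counterparty is a bank, so public deposits are unchanged → 0.
Currency deposit 459 billion rupees: non-bank counterparties' bank balances rise → +459B.
Net: −20 + 0 + 0 + 459 = +439 billion.

+439 billion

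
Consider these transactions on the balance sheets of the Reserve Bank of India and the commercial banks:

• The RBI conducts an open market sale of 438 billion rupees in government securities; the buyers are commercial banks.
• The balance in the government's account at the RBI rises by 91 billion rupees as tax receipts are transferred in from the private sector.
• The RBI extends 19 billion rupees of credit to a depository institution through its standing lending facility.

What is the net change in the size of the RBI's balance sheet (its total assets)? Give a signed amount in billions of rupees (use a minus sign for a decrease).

OMO sale (to banks) 438 billion rupees: an RBI asset is shed → −438B.
Government account inflow 91 billion rupees: only the composition of liabilities changes → 0.
Discount-window loan 19 billion rupees: an RBI asset is acquired → +19B.
Net: −438 + 0 + 19 = -419 billion.

-419 billion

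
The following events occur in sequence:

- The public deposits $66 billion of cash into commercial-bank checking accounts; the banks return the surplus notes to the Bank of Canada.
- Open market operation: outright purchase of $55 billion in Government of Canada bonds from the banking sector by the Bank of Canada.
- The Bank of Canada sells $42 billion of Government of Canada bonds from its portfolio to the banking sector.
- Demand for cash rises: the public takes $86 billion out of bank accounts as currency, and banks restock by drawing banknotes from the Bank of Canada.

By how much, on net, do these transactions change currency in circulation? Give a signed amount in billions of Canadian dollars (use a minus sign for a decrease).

+$20 billion

Currency deposit $66 billion: notes return to the central bank → −$66B.
OMO purchase (from banks) $55 billion: no currency enters or leaves circulation → 0.
OMO sale (to banks) $42 billion: no currency enters or leaves circulation → 0.
Currency withdrawal $86 billion: notes leave the central bank → +$86B.
Net: −66 + 0 + 0 + 86 = +$20 billion.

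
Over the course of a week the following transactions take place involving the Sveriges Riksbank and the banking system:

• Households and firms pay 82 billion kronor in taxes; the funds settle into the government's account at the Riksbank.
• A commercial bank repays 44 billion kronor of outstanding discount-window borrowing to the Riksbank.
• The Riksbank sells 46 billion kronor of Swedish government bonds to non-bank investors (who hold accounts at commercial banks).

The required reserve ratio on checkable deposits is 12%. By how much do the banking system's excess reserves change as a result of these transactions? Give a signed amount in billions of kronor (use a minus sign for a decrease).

Government account inflow 82 billion kronor: reserves −82B, deposits −82B.
Discount-window repayment 44 billion kronor: reserves −44B, deposits 0.
Asset sale (to non-banks) 46 billion kronor: reserves −46B, deposits −46B.
Totals: Δreserves = −172B, Δdeposits = −128B.
Δrequired reserves = 12% × −128B = −15.36B.
Δexcess reserves = Δreserves − Δrequired = −172B − (−15.36B) = -156.64 billion.

-156.64 billion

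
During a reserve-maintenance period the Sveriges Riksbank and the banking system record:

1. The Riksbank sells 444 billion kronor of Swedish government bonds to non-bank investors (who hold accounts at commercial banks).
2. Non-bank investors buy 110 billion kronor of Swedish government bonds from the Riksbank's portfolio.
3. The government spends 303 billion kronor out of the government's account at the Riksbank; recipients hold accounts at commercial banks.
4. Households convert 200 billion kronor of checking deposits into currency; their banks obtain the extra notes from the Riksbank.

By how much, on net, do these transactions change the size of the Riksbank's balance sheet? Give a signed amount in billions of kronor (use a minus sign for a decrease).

-554 billion

Riksbank balance sheet:
  Assets:      Securities −554B
  Liabilities: Bank reserves −451B, Currency in circulation +200B, Government deposits −303B
Change in total Riksbank assets = -554 billion.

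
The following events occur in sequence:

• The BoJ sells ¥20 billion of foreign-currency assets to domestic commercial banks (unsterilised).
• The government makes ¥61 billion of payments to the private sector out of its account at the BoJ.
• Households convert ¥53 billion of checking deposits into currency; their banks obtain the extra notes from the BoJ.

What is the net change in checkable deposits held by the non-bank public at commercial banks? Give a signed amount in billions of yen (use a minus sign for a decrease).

FX sale ¥20 billion: the counterparty is a bank, so public deposits are unchanged → 0.
Government spending ¥61 billion: non-bank counterparties' bank balances rise → +¥61B.
Currency withdrawal ¥53 billion: non-bank counterparties' bank balances fall → −¥53B.
Net: 0 + 61 − 53 = +¥8 billion.

+¥8 billion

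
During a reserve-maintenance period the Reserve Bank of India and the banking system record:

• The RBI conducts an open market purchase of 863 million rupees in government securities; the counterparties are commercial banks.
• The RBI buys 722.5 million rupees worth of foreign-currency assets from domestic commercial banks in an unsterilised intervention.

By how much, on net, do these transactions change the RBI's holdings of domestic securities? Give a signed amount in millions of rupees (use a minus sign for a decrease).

+863 million

OMO purchase (from banks) 863 million rupees: securities added to the RBI's portfolio → +863M.
FX purchase 722.5 million rupees: the RBI's securities portfolio is untouched → 0.
Net: 863 + 0 = +863 million.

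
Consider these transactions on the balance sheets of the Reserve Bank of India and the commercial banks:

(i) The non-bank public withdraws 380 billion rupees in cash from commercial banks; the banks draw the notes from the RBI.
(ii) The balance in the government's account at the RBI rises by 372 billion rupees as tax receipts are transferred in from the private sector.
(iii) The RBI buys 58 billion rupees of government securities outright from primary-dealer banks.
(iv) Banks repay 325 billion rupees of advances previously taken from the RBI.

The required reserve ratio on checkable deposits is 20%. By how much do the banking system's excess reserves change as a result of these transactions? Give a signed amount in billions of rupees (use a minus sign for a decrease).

-868.6 billion

Currency withdrawal 380 billion rupees: reserves −380B, deposits −380B.
Government account inflow 372 billion rupees: reserves −372B, deposits −372B.
OMO purchase (from banks) 58 billion rupees: reserves +58B, deposits 0.
Discount-window repayment 325 billion rupees: reserves −325B, deposits 0.
Totals: Δreserves = −1019B, Δdeposits = −752B.
Δrequired reserves = 20% × −752B = −150.4B.
Δexcess reserves = Δreserves − Δrequired = −1019B − (−150.4B) = -868.6 billion.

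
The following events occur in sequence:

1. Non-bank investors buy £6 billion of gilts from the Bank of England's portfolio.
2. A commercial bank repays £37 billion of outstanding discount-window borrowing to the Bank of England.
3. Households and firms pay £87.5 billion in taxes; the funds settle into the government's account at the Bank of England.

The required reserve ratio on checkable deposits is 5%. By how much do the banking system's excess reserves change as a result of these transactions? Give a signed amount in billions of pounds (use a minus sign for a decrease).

-£125.825 billion

Asset sale (to non-banks) £6 billion: reserves −£6B, deposits −£6B.
Discount-window repayment £37 billion: reserves −£37B, deposits 0.
Government account inflow £87.5 billion: reserves −£87.5B, deposits −£87.5B.
Totals: Δreserves = −£130.5B, Δdeposits = −£93.5B.
Δrequired reserves = 5% × −£93.5B = −£4.675B.
Δexcess reserves = Δreserves − Δrequired = −£130.5B − (−£4.675B) = -£125.825 billion.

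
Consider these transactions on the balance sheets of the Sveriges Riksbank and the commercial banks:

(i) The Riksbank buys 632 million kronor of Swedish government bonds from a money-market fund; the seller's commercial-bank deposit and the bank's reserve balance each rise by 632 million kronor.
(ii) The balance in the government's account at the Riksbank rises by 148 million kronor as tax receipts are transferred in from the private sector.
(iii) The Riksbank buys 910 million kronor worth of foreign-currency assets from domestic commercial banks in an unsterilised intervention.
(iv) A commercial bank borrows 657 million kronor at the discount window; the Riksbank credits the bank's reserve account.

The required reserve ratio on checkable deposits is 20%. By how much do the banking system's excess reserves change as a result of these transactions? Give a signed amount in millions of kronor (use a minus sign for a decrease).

Asset purchase (from non-banks) 632 million kronor: reserves +632M, deposits +632M.
Government account inflow 148 million kronor: reserves −148M, deposits −148M.
FX purchase 910 million kronor: reserves +910M, deposits 0.
Discount-window loan 657 million kronor: reserves +657M, deposits 0.
Totals: Δreserves = +2051M, Δdeposits = +484M.
Δrequired reserves = 20% × +484M = +96.8M.
Δexcess reserves = Δreserves − Δrequired = +2051M − (+96.8M) = +1954.2 million.

+1954.2 million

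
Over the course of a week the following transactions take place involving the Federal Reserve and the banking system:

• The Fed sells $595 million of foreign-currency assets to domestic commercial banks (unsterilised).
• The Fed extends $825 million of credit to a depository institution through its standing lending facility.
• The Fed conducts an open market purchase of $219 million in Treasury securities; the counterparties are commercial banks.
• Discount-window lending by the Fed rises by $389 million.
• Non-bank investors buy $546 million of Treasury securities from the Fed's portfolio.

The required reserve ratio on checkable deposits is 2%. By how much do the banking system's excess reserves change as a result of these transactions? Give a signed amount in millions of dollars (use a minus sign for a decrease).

FX sale $595 million: reserves −$595M, deposits 0.
Discount-window loan $825 million: reserves +$825M, deposits 0.
OMO purchase (from banks) $219 million: reserves +$219M, deposits 0.
Discount-window loan $389 million: reserves +$389M, deposits 0.
Asset sale (to non-banks) $546 million: reserves −$546M, deposits −$546M.
Totals: Δreserves = +$292M, Δdeposits = −$546M.
Δrequired reserves = 2% × −$546M = −$10.92M.
Δexcess reserves = Δreserves − Δrequired = +$292M − (−$10.92M) = +$302.92 million.

+$302.92 million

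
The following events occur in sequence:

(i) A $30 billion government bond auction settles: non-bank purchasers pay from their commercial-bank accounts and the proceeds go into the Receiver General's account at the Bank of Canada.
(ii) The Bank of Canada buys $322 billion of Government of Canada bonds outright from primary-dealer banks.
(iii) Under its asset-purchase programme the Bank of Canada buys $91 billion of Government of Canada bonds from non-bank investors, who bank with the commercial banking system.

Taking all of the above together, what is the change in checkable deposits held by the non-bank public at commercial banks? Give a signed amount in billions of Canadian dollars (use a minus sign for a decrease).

+$61 billion

Bank of Canada balance sheet:
  Assets:      Securities +$413B
  Liabilities: Bank reserves +$383B, Government deposits +$30B
Commercial banking system:
  Assets:      Reserves at CB +$383B, Securities −$322B
  Liabilities: Checkable deposits +$61B
So the change in checkable deposits held by the non-bank public at commercial banks is +$61 billion.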